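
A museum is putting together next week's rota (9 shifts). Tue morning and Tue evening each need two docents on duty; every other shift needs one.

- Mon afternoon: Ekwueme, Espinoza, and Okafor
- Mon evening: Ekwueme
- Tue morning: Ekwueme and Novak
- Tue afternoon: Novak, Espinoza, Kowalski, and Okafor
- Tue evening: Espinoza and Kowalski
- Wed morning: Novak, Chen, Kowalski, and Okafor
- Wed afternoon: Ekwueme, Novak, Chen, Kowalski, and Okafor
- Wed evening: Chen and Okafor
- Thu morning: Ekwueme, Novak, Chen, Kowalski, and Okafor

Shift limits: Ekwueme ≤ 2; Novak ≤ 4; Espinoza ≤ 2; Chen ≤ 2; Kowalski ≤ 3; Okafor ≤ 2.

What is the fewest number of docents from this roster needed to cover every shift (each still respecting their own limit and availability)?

5

11 slots to fill and no one can take more than 4, so at least ⌈11/4⌉ = 3 docents are needed.
Shifts {Tue morning, Tue evening, Wed evening} need 5 slots, but among the docents available for them (Ekwueme, Novak, Espinoza, Chen, Kowalski, and Okafor) any 4 together supply at most 4. So 4 docents are not enough.
Ekwueme, Novak, Espinoza, Chen, and Kowalski alone can cover everything: Mon afternoon→Espinoza, Mon evening→Ekwueme, Tue morning→Ekwueme+Novak, Tue afternoon→Novak, Tue evening→Espinoza+Kowalski, Wed morning→Novak, Wed afternoon→Novak, Wed evening→Chen, Thu morning→Chen.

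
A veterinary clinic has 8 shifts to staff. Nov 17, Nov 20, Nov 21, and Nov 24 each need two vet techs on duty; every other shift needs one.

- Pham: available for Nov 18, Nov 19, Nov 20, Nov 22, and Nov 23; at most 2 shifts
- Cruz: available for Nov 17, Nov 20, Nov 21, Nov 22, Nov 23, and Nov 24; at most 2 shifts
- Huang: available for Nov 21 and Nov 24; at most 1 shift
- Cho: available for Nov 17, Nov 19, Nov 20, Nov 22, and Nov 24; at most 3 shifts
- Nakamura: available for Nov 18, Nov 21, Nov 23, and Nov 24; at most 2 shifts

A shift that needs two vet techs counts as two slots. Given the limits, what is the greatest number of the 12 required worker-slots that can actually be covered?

Total capacity across all vet techs is 2+2+1+3+2 = 10, and 12 slots are needed, so at most 10 can be filled.
An assignment achieving 10: Nov 17→Cruz+Cho, Nov 18→Pham, Nov 19→Pham, Nov 20→Cruz+Cho, Nov 21→Huang+Nakamura, Nov 22→Cho, Nov 23→Nakamura.
Loads: Pham 2/2, Cruz 2/2, Huang 1/1, Cho 3/3, Nakamura 2/2.

10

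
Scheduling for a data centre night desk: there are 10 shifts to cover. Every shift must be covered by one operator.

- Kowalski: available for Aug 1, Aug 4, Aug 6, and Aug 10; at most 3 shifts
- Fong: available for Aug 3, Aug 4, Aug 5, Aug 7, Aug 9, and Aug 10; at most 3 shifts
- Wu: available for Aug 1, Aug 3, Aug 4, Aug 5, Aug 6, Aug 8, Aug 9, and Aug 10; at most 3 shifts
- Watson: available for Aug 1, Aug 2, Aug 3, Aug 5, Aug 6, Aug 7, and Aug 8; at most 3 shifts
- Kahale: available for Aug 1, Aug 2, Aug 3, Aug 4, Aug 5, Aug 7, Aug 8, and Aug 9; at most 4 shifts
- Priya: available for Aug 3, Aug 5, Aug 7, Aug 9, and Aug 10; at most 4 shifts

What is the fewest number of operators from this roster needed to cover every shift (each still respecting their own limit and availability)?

10 slots to fill and no one can take more than 4, so at least ⌈10/4⌉ = 3 operators are needed.
Kowalski, Fong, and Kahale alone can cover everything: Aug 1→Kowalski, Aug 2→Kahale, Aug 3→Fong, Aug 4→Kahale, Aug 5→Fong, Aug 6→Kowalski, Aug 7→Fong, Aug 8→Kahale, Aug 9→Kahale, Aug 10→Kowalski.

3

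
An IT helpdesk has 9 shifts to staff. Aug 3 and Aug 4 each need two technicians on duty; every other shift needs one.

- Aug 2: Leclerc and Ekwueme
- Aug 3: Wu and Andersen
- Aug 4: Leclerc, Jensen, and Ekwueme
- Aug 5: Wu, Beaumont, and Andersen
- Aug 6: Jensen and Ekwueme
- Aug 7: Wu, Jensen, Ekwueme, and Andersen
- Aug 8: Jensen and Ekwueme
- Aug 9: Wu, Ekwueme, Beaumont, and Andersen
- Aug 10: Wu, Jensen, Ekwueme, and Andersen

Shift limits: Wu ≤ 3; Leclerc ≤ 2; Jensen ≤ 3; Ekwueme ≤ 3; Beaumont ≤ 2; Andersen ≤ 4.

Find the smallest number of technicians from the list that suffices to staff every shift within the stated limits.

11 slots to fill and no one can take more than 4, so at least ⌈11/4⌉ = 3 technicians are needed.
Any 3 technicians together have capacity at most 4+3+3 = 10 < 11 slots, so 3 can never suffice.
Wu, Leclerc, Jensen, and Andersen alone can cover everything: Aug 2→Leclerc, Aug 3→Wu+Andersen, Aug 4→Leclerc+Jensen, Aug 5→Wu, Aug 6→Jensen, Aug 7→Andersen, Aug 8→Jensen, Aug 9→Wu, Aug 10→Andersen.

4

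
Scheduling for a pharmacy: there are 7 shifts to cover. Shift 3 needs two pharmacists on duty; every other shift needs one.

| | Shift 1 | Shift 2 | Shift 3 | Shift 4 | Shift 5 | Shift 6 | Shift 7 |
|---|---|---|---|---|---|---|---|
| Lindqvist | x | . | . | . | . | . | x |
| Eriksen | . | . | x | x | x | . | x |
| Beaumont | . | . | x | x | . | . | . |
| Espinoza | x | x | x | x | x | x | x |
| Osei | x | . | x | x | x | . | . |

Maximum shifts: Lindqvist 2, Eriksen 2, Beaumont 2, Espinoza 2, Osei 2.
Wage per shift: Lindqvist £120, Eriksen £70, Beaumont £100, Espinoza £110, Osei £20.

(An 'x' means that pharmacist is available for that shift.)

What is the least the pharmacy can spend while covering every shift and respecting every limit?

£600

Shift 2 can only be covered by Espinoza, so that assignment is forced.
Shift 6 can only be covered by Espinoza, so that assignment is forced.
Picking the cheapest available pharmacist for each shift independently would cost £440, but that ignores the shift limits.
An optimal schedule: Shift 1→Osei, Shift 2→Espinoza, Shift 3→Eriksen+Beaumont, Shift 4→Beaumont, Shift 5→Osei, Shift 6→Espinoza, Shift 7→Eriksen.
Total: 20 + 110 + 70 + 100 + 100 + 20 + 110 + 70 = £600.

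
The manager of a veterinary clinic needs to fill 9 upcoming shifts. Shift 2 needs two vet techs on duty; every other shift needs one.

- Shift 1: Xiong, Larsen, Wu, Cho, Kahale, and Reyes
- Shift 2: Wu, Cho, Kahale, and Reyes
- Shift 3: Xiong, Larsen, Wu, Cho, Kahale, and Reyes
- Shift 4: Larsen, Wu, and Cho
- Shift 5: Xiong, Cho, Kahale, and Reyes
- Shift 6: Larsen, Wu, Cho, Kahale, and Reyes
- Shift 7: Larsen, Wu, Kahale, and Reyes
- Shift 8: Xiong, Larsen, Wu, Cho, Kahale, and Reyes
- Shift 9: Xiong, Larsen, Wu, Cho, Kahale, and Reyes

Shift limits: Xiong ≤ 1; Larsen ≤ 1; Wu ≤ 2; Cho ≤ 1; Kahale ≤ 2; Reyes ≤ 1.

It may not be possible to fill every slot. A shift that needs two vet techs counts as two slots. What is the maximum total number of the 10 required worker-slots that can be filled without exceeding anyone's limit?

8

Total capacity across all vet techs is 1+1+2+1+2+1 = 8, and 10 slots are needed, so at most 8 can be filled.
An assignment achieving 8: Shift 1→Kahale, Shift 2→Wu+Cho, Shift 3→Reyes, Shift 4→Larsen, Shift 5→Xiong, Shift 6→Kahale, Shift 7→Wu.
Loads: Xiong 1/1, Larsen 1/1, Wu 2/2, Cho 1/1, Kahale 2/2, Reyes 1/1.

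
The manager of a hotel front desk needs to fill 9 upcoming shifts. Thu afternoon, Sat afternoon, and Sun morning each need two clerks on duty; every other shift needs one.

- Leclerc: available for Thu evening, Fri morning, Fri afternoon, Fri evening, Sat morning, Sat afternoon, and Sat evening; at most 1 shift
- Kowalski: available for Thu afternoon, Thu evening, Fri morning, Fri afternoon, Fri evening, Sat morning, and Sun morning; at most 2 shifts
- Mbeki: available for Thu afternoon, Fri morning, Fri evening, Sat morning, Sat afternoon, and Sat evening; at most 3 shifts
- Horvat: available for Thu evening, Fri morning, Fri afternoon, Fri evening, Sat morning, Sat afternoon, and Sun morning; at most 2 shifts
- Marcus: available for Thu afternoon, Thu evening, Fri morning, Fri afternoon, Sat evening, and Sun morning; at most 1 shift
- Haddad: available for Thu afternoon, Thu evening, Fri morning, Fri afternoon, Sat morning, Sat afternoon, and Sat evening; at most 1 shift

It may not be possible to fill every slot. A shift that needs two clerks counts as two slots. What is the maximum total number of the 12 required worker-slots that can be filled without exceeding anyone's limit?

Total capacity across all clerks is 1+2+3+2+1+1 = 10, and 12 slots are needed, so at most 10 can be filled.
An assignment achieving 10: Thu afternoon→Kowalski+Mbeki, Thu evening→Marcus, Fri afternoon→Haddad, Fri evening→Leclerc, Sat afternoon→Mbeki+Horvat, Sat evening→Mbeki, Sun morning→Kowalski+Horvat.
Loads: Leclerc 1/1, Kowalski 2/2, Mbeki 3/3, Horvat 2/2, Marcus 1/1, Haddad 1/1.

10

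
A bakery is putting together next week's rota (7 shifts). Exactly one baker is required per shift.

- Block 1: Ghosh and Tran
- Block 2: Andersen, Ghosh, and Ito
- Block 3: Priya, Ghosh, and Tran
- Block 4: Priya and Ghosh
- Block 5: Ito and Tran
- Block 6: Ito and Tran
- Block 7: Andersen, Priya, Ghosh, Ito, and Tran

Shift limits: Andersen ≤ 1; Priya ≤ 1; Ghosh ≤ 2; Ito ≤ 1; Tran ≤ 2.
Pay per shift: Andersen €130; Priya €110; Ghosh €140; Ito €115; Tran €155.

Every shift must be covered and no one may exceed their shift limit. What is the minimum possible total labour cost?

€945

Picking the cheapest available baker for each shift independently would cost €815, but that ignores the shift limits.
An optimal schedule: Block 1→Ghosh, Block 2→Andersen, Block 3→Ghosh, Block 4→Priya, Block 5→Ito, Block 6→Tran, Block 7→Tran.
Total: 140 + 130 + 140 + 110 + 115 + 155 + 155 = €945.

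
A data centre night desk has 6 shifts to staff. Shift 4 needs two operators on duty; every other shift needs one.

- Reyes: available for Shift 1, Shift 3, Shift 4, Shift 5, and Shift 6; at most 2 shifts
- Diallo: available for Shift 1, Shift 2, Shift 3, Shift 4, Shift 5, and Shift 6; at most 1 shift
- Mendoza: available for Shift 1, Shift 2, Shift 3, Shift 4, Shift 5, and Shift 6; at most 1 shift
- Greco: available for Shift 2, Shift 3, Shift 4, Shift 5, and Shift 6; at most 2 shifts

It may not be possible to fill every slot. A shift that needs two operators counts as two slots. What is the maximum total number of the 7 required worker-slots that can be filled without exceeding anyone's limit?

6

Total capacity across all operators is 2+1+1+2 = 6, and 7 slots are needed, so at most 6 can be filled.
An assignment achieving 6: Shift 1→Reyes, Shift 2→Diallo, Shift 3→Reyes, Shift 4→Mendoza+Greco, Shift 5→Greco.
Loads: Reyes 2/2, Diallo 1/1, Mendoza 1/1, Greco 2/2.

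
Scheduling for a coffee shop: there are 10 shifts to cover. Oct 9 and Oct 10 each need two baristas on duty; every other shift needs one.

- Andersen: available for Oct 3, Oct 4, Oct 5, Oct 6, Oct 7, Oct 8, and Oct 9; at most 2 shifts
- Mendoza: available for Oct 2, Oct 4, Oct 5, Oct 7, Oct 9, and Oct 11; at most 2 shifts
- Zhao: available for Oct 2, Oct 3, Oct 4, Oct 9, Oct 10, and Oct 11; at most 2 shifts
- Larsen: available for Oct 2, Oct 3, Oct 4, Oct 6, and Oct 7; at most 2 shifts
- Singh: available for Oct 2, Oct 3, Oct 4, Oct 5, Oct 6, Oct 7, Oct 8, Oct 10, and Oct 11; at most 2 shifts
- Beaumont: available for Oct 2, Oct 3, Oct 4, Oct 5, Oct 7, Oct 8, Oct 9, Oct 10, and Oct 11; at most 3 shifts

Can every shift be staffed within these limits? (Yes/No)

Yes

One valid schedule: Oct 2→Larsen, Oct 3→Larsen, Oct 4→Beaumont, Oct 5→Mendoza, Oct 6→Andersen, Oct 7→Singh, Oct 8→Andersen, Oct 9→Zhao+Beaumont, Oct 10→Zhao+Singh, Oct 11→Mendoza.
Loads: Andersen 2/2, Mendoza 2/2, Zhao 2/2, Larsen 2/2, Singh 2/2, Beaumont 2/3 — all within limits.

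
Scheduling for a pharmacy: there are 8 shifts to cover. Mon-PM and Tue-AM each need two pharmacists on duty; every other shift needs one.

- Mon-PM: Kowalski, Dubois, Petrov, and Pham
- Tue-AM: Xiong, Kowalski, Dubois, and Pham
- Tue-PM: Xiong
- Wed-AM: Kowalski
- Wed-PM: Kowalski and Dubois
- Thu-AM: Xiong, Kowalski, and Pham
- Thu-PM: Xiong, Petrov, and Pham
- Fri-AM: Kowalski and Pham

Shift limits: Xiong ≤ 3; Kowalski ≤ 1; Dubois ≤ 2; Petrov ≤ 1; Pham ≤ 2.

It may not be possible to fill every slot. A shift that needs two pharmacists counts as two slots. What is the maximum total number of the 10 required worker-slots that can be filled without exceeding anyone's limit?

9

Total capacity across all pharmacists is 3+1+2+1+2 = 9, and 10 slots are needed, so at most 9 can be filled.
An assignment achieving 9: Mon-PM→Dubois+Petrov, Tue-AM→Pham, Tue-PM→Xiong, Wed-AM→Kowalski, Wed-PM→Dubois, Thu-AM→Xiong, Thu-PM→Xiong, Fri-AM→Pham.
Loads: Xiong 3/3, Kowalski 1/1, Dubois 2/2, Petrov 1/1, Pham 2/2.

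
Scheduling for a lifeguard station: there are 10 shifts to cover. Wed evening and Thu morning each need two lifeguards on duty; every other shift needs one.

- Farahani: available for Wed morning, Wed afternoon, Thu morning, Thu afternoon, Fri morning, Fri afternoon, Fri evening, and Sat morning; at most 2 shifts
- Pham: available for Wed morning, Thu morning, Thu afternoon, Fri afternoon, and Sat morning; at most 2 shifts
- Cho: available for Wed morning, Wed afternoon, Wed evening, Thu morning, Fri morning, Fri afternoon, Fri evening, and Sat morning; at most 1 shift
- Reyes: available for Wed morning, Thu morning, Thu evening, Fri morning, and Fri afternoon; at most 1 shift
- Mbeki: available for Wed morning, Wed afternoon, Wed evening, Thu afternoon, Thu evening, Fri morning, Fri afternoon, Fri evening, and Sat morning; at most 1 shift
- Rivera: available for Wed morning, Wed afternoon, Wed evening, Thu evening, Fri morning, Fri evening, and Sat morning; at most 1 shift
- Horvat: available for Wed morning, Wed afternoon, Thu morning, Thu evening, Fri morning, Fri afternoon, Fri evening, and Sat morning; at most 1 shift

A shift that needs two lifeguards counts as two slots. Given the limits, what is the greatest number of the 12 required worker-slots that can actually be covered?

Total capacity across all lifeguards is 2+2+1+1+1+1+1 = 9, and 12 slots are needed, so at most 9 can be filled.
An assignment achieving 9: Wed afternoon→Farahani, Wed evening→Cho+Mbeki, Thu morning→Pham+Horvat, Thu afternoon→Farahani, Thu evening→Reyes, Fri afternoon→Pham, Fri evening→Rivera.
Loads: Farahani 2/2, Pham 2/2, Cho 1/1, Reyes 1/1, Mbeki 1/1, Rivera 1/1, Horvat 1/1.

9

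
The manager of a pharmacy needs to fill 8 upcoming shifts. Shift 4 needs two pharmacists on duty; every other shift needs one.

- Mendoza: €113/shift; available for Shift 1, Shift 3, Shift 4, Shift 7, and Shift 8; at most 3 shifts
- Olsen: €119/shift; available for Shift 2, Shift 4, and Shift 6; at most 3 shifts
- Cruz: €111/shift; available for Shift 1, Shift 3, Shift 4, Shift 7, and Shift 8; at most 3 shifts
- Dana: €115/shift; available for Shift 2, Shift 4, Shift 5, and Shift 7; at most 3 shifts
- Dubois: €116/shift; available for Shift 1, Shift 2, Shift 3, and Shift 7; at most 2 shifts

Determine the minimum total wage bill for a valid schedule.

Shift 5 can only be covered by Dana, so that assignment is forced.
Shift 6 can only be covered by Olsen, so that assignment is forced.
Picking the cheapest available pharmacist for each shift independently would cost €1017, but that ignores the shift limits.
An optimal schedule: Shift 1→Cruz, Shift 2→Dana, Shift 3→Mendoza, Shift 4→Cruz+Mendoza, Shift 5→Dana, Shift 6→Olsen, Shift 7→Mendoza, Shift 8→Cruz.
Total: 111 + 115 + 113 + 111 + 113 + 115 + 119 + 113 + 111 = €1021.

€1021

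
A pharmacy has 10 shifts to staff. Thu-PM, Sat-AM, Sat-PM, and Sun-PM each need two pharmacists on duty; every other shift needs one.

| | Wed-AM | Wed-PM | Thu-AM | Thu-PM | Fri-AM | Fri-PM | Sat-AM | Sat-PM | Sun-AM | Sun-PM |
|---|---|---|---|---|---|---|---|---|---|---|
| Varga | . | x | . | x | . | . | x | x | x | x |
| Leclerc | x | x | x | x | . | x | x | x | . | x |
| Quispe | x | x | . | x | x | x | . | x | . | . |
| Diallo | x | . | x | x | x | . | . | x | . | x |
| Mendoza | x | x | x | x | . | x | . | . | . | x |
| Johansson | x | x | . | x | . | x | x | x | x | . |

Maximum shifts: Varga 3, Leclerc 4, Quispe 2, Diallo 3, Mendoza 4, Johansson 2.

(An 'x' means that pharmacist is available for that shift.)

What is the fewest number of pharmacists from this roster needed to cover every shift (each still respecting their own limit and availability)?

4

14 slots to fill and no one can take more than 4, so at least ⌈14/4⌉ = 4 pharmacists are needed.
Varga, Leclerc, Diallo, and Mendoza alone can cover everything: Wed-AM→Leclerc, Wed-PM→Mendoza, Thu-AM→Mendoza, Thu-PM→Diallo+Mendoza, Fri-AM→Diallo, Fri-PM→Leclerc, Sat-AM→Varga+Leclerc, Sat-PM→Varga+Leclerc, Sun-AM→Varga, Sun-PM→Diallo+Mendoza.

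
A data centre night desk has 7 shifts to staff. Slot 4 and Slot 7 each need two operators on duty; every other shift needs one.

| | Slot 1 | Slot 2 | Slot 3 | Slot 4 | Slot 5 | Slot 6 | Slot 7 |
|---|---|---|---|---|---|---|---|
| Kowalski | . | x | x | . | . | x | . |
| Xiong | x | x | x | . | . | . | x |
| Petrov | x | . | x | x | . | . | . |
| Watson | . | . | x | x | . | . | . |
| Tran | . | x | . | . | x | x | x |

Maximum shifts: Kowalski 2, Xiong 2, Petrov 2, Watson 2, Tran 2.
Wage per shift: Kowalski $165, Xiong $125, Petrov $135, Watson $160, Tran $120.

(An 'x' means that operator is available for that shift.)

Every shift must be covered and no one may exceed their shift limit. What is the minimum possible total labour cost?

$1245

Slot 4 can only be covered by Petrov and Watson, so that assignment is forced.
Slot 5 can only be covered by Tran, so that assignment is forced.
Slot 7 can only be covered by Xiong and Tran, so that assignment is forced.
Picking the cheapest available operator for each shift independently would cost $1150, but that ignores the shift limits.
An optimal schedule: Slot 1→Petrov, Slot 2→Xiong, Slot 3→Watson, Slot 4→Petrov+Watson, Slot 5→Tran, Slot 6→Kowalski, Slot 7→Tran+Xiong.
Total: 135 + 125 + 160 + 135 + 160 + 120 + 165 + 120 + 125 = $1245.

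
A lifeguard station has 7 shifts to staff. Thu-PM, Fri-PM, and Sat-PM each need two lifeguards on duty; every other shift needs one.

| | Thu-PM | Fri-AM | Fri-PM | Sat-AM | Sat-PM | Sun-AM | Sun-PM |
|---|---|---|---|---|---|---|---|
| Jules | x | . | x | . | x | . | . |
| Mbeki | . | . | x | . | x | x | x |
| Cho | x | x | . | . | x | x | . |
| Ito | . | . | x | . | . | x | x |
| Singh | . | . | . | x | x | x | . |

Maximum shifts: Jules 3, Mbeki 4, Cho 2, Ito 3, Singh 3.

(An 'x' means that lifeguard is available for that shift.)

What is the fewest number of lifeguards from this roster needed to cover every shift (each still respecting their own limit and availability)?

4

10 slots to fill and no one can take more than 4, so at least ⌈10/4⌉ = 3 lifeguards are needed.
Shifts {Thu-PM, Fri-PM, Sat-AM} need 5 slots, but among the lifeguards available for them (Jules, Mbeki, Cho, Ito, and Singh) any 3 together supply at most 4. So 3 lifeguards are not enough.
Jules, Mbeki, Cho, and Singh alone can cover everything: Thu-PM→Jules+Cho, Fri-AM→Cho, Fri-PM→Jules+Mbeki, Sat-AM→Singh, Sat-PM→Jules+Mbeki, Sun-AM→Mbeki, Sun-PM→Mbeki.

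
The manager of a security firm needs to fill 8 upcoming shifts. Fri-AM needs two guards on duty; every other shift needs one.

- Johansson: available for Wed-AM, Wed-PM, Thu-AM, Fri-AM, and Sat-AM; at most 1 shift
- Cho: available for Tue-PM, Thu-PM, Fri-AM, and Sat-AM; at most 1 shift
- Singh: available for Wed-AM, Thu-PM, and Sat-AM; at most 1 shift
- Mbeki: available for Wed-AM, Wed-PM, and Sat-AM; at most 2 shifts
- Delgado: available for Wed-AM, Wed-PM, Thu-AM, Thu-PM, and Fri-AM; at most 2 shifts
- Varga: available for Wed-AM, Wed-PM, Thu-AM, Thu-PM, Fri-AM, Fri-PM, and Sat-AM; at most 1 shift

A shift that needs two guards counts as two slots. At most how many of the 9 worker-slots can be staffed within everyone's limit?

Total capacity across all guards is 1+1+1+2+2+1 = 8, and 9 slots are needed, so at most 8 can be filled.
An assignment achieving 8: Tue-PM→Cho, Wed-AM→Delgado, Wed-PM→Mbeki, Thu-AM→Johansson, Thu-PM→Singh, Fri-AM→Delgado, Fri-PM→Varga, Sat-AM→Mbeki.
Loads: Johansson 1/1, Cho 1/1, Singh 1/1, Mbeki 2/2, Delgado 2/2, Varga 1/1.

8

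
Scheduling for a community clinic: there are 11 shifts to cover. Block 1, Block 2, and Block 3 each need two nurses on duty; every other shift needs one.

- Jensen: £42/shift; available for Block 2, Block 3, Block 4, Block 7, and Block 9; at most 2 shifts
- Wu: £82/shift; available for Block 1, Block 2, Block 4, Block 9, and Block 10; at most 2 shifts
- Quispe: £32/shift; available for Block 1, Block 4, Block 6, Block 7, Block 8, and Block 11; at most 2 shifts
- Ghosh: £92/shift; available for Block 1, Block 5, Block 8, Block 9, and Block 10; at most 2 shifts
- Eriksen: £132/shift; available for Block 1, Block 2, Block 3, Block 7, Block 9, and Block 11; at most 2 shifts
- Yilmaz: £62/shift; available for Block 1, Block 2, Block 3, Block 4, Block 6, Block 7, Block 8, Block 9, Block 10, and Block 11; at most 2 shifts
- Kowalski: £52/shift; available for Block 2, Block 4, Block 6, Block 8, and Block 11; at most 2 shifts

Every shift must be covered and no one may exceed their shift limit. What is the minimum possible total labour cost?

£988

Block 5 can only be covered by Ghosh, so that assignment is forced.
Picking the cheapest available nurse for each shift independently would cost £648, but that ignores the shift limits.
An optimal schedule: Block 1→Ghosh+Yilmaz, Block 2→Yilmaz+Kowalski, Block 3→Jensen+Eriksen, Block 4→Kowalski, Block 5→Ghosh, Block 6→Quispe, Block 7→Jensen, Block 8→Quispe, Block 9→Wu, Block 10→Wu, Block 11→Eriksen.
Total: 92 + 62 + 62 + 52 + 42 + 132 + 52 + 92 + 32 + 42 + 32 + 82 + 82 + 132 = £988.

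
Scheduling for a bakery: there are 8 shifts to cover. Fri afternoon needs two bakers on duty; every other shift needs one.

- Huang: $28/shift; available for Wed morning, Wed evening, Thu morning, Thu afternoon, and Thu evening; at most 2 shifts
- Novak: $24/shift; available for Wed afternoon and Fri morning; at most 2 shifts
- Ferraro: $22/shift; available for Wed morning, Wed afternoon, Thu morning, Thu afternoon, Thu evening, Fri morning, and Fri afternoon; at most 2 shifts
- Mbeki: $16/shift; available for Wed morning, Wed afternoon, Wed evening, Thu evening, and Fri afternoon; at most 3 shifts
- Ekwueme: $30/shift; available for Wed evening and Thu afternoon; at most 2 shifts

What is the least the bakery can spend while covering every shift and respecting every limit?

Fri afternoon can only be covered by Ferraro and Mbeki, so that assignment is forced.
Picking the cheapest available baker for each shift independently would cost $168, but that ignores the shift limits.
An optimal schedule: Wed morning→Huang, Wed afternoon→Novak, Wed evening→Mbeki, Thu morning→Huang, Thu afternoon→Ferraro, Thu evening→Mbeki, Fri morning→Novak, Fri afternoon→Ferraro+Mbeki.
Total: 28 + 24 + 16 + 28 + 22 + 16 + 24 + 22 + 16 = $196.

$196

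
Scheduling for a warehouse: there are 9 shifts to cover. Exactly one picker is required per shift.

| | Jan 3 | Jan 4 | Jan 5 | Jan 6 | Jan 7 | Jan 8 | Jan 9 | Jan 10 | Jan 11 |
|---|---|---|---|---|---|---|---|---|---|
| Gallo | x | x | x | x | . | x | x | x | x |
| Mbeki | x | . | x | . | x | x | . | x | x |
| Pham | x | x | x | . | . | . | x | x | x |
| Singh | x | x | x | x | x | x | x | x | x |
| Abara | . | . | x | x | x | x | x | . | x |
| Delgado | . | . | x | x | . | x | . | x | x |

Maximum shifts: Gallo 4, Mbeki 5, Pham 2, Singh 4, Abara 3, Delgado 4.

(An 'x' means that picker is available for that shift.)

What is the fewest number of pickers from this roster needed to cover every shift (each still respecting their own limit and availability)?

2

9 slots to fill and no one can take more than 5, so at least ⌈9/5⌉ = 2 pickers are needed.
Gallo and Mbeki alone can cover everything: Jan 3→Gallo, Jan 4→Gallo, Jan 5→Mbeki, Jan 6→Gallo, Jan 7→Mbeki, Jan 8→Mbeki, Jan 9→Gallo, Jan 10→Mbeki, Jan 11→Mbeki.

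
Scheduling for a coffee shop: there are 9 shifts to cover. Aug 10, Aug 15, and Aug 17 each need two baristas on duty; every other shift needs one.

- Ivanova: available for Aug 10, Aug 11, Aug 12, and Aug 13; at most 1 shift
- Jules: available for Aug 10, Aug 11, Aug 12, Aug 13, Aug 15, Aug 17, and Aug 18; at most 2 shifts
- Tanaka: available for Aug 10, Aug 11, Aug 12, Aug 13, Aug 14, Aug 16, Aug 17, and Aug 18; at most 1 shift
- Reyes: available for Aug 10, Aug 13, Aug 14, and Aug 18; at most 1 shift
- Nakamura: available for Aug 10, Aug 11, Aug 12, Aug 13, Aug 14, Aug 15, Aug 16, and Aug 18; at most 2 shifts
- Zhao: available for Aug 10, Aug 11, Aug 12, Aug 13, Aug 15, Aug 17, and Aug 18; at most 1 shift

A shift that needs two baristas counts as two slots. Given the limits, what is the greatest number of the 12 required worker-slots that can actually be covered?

8

Total capacity across all baristas is 1+2+1+1+2+1 = 8, and 12 slots are needed, so at most 8 can be filled.
An assignment achieving 8: Aug 11→Ivanova, Aug 12→Nakamura, Aug 14→Reyes, Aug 15→Jules+Nakamura, Aug 16→Tanaka, Aug 17→Jules+Zhao.
Loads: Ivanova 1/1, Jules 2/2, Tanaka 1/1, Reyes 1/1, Nakamura 2/2, Zhao 1/1.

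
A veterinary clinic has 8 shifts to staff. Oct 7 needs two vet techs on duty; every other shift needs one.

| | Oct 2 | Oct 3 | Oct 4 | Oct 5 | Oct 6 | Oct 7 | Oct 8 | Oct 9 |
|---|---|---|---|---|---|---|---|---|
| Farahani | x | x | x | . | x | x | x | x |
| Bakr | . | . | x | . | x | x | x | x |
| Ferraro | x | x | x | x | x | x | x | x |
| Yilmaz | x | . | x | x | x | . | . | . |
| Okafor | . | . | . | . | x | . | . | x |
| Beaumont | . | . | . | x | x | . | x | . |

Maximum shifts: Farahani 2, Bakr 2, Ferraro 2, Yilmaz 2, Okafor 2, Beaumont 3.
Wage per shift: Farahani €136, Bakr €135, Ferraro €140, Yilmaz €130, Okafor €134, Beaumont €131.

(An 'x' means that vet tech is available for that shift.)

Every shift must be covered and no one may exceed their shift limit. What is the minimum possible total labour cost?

€1194

Picking the cheapest available vet tech for each shift independently would cost €1192, but that ignores the shift limits.
An optimal schedule: Oct 2→Yilmaz, Oct 3→Farahani, Oct 4→Yilmaz, Oct 5→Beaumont, Oct 6→Beaumont, Oct 7→Bakr+Farahani, Oct 8→Beaumont, Oct 9→Okafor.
Total: 130 + 136 + 130 + 131 + 131 + 135 + 136 + 131 + 134 = €1194.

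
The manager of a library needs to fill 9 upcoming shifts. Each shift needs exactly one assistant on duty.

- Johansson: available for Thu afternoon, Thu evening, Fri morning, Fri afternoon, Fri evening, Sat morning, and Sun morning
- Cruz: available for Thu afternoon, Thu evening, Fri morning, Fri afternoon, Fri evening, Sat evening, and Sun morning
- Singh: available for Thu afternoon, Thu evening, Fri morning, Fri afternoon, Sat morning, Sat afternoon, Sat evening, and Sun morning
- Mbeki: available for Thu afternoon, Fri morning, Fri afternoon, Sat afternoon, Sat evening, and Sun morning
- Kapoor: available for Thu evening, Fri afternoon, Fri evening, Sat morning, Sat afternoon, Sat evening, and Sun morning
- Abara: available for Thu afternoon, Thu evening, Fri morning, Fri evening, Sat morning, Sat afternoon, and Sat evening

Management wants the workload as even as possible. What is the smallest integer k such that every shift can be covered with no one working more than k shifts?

2

With 6 assistants and 9 worker-slots to fill, someone must work at least ⌈9/6⌉ = 2 shifts, so k ≥ 2.
k = 2 works: Thu afternoon→Cruz, Thu evening→Cruz, Fri morning→Singh, Fri afternoon→Mbeki, Fri evening→Johansson, Sat morning→Johansson, Sat afternoon→Singh, Sat evening→Mbeki, Sun morning→Kapoor.
Loads: Johansson 2, Cruz 2, Singh 2, Mbeki 2, Kapoor 1, Abara 0 — all ≤ 2.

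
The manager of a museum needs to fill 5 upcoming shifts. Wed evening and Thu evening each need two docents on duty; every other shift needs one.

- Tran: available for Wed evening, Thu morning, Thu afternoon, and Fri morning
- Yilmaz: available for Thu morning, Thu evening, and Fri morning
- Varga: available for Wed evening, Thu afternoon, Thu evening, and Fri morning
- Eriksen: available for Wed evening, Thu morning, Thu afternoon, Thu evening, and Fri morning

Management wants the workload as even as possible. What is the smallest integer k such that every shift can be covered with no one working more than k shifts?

2

With 4 docents and 7 worker-slots to fill, someone must work at least ⌈7/4⌉ = 2 shifts, so k ≥ 2.
k = 2 works: Wed evening→Tran+Varga, Thu morning→Tran, Thu afternoon→Varga, Thu evening→Yilmaz+Eriksen, Fri morning→Yilmaz.
Loads: Tran 2, Yilmaz 2, Varga 2, Eriksen 1 — all ≤ 2.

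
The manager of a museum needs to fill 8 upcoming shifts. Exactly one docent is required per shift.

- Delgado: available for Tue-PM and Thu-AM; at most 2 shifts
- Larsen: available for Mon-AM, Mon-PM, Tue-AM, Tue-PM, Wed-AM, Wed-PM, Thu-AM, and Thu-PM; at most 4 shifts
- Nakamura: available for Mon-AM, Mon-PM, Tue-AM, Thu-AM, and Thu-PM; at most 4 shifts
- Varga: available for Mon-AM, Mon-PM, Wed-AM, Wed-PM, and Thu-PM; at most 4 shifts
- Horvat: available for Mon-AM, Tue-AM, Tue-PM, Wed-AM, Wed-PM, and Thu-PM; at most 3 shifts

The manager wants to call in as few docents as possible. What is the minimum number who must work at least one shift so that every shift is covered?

2

8 slots to fill and no one can take more than 4, so at least ⌈8/4⌉ = 2 docents are needed.
Larsen and Nakamura alone can cover everything: Mon-AM→Larsen, Mon-PM→Nakamura, Tue-AM→Nakamura, Tue-PM→Larsen, Wed-AM→Larsen, Wed-PM→Larsen, Thu-AM→Nakamura, Thu-PM→Nakamura.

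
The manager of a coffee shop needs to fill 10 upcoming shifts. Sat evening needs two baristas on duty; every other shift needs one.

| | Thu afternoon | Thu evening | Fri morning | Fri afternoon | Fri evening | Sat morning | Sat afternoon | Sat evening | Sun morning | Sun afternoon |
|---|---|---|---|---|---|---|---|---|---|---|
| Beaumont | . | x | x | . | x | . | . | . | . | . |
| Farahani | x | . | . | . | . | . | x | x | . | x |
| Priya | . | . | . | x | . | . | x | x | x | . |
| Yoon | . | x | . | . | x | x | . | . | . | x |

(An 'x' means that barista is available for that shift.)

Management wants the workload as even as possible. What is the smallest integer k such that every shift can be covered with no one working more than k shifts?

With 4 baristas and 11 worker-slots to fill, someone must work at least ⌈11/4⌉ = 3 shifts, so k ≥ 3.
k = 3 works: Thu afternoon→Farahani, Thu evening→Beaumont, Fri morning→Beaumont, Fri afternoon→Priya, Fri evening→Beaumont, Sat morning→Yoon, Sat afternoon→Farahani, Sat evening→Farahani+Priya, Sun morning→Priya, Sun afternoon→Yoon.
Loads: Beaumont 3, Farahani 3, Priya 3, Yoon 2 — all ≤ 3.

3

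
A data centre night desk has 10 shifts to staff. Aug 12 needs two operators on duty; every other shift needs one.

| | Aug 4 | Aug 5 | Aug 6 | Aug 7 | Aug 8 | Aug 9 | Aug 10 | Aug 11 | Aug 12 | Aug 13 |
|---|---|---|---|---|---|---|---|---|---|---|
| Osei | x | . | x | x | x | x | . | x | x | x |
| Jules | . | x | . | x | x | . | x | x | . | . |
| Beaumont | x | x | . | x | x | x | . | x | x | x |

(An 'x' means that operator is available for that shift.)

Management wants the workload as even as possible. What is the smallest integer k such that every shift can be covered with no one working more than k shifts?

With 3 operators and 11 worker-slots to fill, someone must work at least ⌈11/3⌉ = 4 shifts, so k ≥ 4.
k = 4 works: Aug 4→Osei, Aug 5→Jules, Aug 6→Osei, Aug 7→Jules, Aug 8→Jules, Aug 9→Osei, Aug 10→Jules, Aug 11→Beaumont, Aug 12→Osei+Beaumont, Aug 13→Beaumont.
Loads: Osei 4, Jules 4, Beaumont 3 — all ≤ 4.

4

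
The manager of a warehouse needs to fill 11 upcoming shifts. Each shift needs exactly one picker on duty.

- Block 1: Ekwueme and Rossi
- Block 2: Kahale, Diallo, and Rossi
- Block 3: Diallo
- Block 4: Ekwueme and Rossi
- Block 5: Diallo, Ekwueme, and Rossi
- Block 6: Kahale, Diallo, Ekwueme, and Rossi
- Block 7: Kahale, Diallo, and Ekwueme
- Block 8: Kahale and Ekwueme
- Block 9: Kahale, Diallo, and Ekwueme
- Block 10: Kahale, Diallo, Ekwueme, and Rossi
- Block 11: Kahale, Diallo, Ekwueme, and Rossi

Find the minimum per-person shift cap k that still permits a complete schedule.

With 4 pickers and 11 worker-slots to fill, someone must work at least ⌈11/4⌉ = 3 shifts, so k ≥ 3.
k = 3 works: Block 1→Ekwueme, Block 2→Kahale, Block 3→Diallo, Block 4→Ekwueme, Block 5→Diallo, Block 6→Ekwueme, Block 7→Kahale, Block 8→Kahale, Block 9→Diallo, Block 10→Rossi, Block 11→Rossi.
Loads: Kahale 3, Diallo 3, Ekwueme 3, Rossi 2 — all ≤ 3.

3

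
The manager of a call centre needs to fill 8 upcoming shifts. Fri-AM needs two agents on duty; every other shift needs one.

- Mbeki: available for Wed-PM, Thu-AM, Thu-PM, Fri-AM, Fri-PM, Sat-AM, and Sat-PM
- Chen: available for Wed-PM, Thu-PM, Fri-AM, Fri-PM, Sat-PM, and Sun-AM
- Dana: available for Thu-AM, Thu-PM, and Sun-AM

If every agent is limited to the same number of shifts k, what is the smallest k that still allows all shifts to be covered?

With 3 agents and 9 worker-slots to fill, someone must work at least ⌈9/3⌉ = 3 shifts, so k ≥ 3.
k = 3 works: Wed-PM→Mbeki, Thu-AM→Dana, Thu-PM→Dana, Fri-AM→Mbeki+Chen, Fri-PM→Chen, Sat-AM→Mbeki, Sat-PM→Chen, Sun-AM→Dana.
Loads: Mbeki 3, Chen 3, Dana 3 — all ≤ 3.

3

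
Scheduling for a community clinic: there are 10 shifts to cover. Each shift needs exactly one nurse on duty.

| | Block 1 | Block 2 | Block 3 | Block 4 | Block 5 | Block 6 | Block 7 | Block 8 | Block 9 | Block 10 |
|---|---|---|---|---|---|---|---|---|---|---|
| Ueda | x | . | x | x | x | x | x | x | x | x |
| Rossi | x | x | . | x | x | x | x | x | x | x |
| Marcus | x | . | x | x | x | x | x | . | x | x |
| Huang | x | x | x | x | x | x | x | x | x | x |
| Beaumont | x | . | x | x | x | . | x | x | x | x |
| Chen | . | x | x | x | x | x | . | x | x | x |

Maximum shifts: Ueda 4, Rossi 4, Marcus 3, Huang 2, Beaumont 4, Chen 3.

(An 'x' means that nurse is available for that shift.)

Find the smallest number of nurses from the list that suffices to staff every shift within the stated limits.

10 slots to fill and no one can take more than 4, so at least ⌈10/4⌉ = 3 nurses are needed.
Ueda, Rossi, and Marcus alone can cover everything: Block 1→Ueda, Block 2→Rossi, Block 3→Ueda, Block 4→Ueda, Block 5→Rossi, Block 6→Rossi, Block 7→Rossi, Block 8→Ueda, Block 9→Marcus, Block 10→Marcus.

3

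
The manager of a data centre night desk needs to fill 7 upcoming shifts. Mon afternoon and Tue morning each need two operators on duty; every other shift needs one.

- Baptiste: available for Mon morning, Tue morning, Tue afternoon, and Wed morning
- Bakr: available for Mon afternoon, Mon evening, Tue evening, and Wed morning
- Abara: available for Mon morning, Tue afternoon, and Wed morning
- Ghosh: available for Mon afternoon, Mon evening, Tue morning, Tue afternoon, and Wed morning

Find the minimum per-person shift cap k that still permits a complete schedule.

3

With 4 operators and 9 worker-slots to fill, someone must work at least ⌈9/4⌉ = 3 shifts, so k ≥ 3.
k = 3 works: Mon morning→Baptiste, Mon afternoon→Bakr+Ghosh, Mon evening→Bakr, Tue morning→Baptiste+Ghosh, Tue afternoon→Baptiste, Tue evening→Bakr, Wed morning→Abara.
Loads: Baptiste 3, Bakr 3, Abara 1, Ghosh 2 — all ≤ 3.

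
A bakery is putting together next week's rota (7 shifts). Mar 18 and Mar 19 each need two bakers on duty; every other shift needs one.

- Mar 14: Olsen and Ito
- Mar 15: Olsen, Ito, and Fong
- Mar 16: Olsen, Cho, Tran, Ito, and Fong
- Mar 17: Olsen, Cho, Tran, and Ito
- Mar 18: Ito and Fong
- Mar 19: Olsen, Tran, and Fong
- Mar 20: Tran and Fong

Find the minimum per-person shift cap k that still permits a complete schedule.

With 5 bakers and 9 worker-slots to fill, someone must work at least ⌈9/5⌉ = 2 shifts, so k ≥ 2.
k = 2 works: Mar 14→Olsen, Mar 15→Olsen, Mar 16→Cho, Mar 17→Cho, Mar 18→Ito+Fong, Mar 19→Tran+Fong, Mar 20→Tran.
Loads: Olsen 2, Cho 2, Tran 2, Ito 1, Fong 2 — all ≤ 2.

2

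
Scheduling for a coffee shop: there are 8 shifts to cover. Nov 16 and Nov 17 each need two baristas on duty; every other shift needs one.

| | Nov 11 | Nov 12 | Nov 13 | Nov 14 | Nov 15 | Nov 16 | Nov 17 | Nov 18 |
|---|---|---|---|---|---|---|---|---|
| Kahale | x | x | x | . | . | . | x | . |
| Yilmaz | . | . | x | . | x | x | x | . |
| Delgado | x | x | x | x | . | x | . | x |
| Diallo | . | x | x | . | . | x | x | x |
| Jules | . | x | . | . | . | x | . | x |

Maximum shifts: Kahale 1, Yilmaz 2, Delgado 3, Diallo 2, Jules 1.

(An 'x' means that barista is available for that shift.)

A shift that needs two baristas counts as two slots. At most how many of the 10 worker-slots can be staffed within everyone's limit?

9

Total capacity across all baristas is 1+2+3+2+1 = 9, and 10 slots are needed, so at most 9 can be filled.
An assignment achieving 9: Nov 11→Kahale, Nov 12→Delgado, Nov 13→Diallo, Nov 14→Delgado, Nov 15→Yilmaz, Nov 16→Jules, Nov 17→Yilmaz+Diallo, Nov 18→Delgado.
Loads: Kahale 1/1, Yilmaz 2/2, Delgado 3/3, Diallo 2/2, Jules 1/1.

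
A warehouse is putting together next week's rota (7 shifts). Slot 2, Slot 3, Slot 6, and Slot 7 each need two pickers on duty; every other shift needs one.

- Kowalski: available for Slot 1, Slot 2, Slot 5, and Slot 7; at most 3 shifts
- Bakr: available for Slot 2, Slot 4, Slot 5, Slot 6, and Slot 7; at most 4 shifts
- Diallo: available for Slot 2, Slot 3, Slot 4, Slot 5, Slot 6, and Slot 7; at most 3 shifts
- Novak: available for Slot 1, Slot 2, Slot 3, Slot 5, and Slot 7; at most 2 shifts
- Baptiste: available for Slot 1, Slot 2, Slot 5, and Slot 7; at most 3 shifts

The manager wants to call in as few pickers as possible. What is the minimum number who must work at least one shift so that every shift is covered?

11 slots to fill and no one can take more than 4, so at least ⌈11/4⌉ = 3 pickers are needed.
Any 3 pickers together have capacity at most 4+3+3 = 10 < 11 slots, so 3 can never suffice.
Kowalski, Bakr, Diallo, and Novak alone can cover everything: Slot 1→Kowalski, Slot 2→Kowalski+Bakr, Slot 3→Diallo+Novak, Slot 4→Bakr, Slot 5→Kowalski, Slot 6→Bakr+Diallo, Slot 7→Bakr+Diallo.

4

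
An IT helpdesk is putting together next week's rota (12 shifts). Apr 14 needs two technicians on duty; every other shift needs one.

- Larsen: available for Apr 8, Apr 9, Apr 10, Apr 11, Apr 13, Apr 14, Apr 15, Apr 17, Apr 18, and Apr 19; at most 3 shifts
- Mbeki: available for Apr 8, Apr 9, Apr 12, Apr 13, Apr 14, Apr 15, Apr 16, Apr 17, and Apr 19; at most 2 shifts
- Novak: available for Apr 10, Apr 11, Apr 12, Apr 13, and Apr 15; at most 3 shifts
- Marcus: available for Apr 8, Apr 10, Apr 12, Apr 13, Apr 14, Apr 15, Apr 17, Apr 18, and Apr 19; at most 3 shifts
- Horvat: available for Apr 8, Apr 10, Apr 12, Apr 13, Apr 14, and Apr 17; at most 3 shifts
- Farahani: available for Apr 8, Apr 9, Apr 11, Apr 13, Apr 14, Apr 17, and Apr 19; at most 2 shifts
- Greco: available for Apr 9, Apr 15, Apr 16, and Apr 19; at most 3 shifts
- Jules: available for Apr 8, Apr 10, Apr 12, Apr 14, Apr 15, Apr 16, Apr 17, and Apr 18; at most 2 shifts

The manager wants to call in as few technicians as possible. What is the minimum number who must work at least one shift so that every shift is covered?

13 slots to fill and no one can take more than 3, so at least ⌈13/3⌉ = 5 technicians are needed.
Larsen, Mbeki, Novak, Marcus, and Horvat alone can cover everything: Apr 8→Marcus, Apr 9→Larsen, Apr 10→Novak, Apr 11→Larsen, Apr 12→Novak, Apr 13→Horvat, Apr 14→Marcus+Horvat, Apr 15→Novak, Apr 16→Mbeki, Apr 17→Marcus, Apr 18→Larsen, Apr 19→Mbeki.

5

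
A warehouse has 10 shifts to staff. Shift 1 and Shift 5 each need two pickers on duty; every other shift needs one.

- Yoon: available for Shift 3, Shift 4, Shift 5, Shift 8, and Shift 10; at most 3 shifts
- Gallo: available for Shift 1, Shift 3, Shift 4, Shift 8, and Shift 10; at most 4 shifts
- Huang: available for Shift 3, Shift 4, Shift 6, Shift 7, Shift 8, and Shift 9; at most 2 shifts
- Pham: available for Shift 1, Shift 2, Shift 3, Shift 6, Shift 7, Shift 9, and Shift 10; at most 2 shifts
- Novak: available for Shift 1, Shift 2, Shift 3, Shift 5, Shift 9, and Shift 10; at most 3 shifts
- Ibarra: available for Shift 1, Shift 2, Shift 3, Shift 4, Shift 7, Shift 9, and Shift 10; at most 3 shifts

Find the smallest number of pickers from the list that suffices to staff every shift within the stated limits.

12 slots to fill and no one can take more than 4, so at least ⌈12/4⌉ = 3 pickers are needed.
No set of 4 pickers can cover every shift (each such set leaves at least one shift with no one available or exceeds a cap).
Yoon, Gallo, Huang, Pham, and Novak alone can cover everything: Shift 1→Gallo+Pham, Shift 2→Pham, Shift 3→Gallo, Shift 4→Yoon, Shift 5→Yoon+Novak, Shift 6→Huang, Shift 7→Huang, Shift 8→Yoon, Shift 9→Novak, Shift 10→Gallo.

5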